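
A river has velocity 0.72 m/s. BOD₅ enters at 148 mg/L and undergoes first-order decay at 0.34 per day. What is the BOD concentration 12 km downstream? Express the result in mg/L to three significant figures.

Travel time t = 12 km / 0.72 m/s = 1.2e+04/0.72 = 1.667e+04 s = 0.1929 d.
First-order decay: C = 148·exp(−0.34·0.1929) = 148·0.9365 = 138.6 mg/L.

139 mg/L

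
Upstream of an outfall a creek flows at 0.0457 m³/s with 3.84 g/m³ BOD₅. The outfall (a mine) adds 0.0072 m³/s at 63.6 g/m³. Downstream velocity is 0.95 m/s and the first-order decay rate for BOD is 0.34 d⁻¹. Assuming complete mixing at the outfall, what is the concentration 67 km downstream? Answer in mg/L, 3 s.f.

After complete mixing, C₀ = (0.0072·63.6 + 0.0457·3.84) / 0.0529 = 11.97 mg/L.
Travel time t = 6.7e+04 m / 0.95 m/s = 7.053e+04 s = 0.8163 d.
C = 11.97·exp(−0.34·0.8163) = 11.97·0.7576 = 9.072 mg/L.

9.07 mg/L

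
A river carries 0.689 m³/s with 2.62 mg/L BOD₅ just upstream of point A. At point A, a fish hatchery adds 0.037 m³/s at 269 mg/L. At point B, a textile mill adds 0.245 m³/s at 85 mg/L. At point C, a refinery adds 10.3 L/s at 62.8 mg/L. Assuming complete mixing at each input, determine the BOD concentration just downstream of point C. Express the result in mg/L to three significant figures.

After input A: C = (0.689·2.62 + 0.037·269) / 0.726 = 16.2 mg/L.
After input B: C = (0.726·16.2 + 0.245·85) / 0.971 = 33.56 mg/L.
10.3 L/s = 0.0103 m³/s.
After input C: C = (0.971·33.56 + 0.0103·62.8) / 0.9813 = 33.86 mg/L.

33.9 mg/L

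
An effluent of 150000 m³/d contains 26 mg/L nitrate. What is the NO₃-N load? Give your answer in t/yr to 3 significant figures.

150000 m³/d = 1.736 m³/s.
Mass flux = Q·C = 1.736 m³/s × 26 g/m³ = 45.14 g/s.
= 45.14 g/s × 31.56 = 1424 t/yr.

1420 t/yr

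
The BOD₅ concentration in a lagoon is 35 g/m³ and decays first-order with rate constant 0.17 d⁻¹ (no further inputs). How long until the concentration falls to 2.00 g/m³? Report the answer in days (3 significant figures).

16.8 d

t = ln(C₀/C)/k = ln(35/2.00)/0.17 = 2.862/0.17 = 16.84 d.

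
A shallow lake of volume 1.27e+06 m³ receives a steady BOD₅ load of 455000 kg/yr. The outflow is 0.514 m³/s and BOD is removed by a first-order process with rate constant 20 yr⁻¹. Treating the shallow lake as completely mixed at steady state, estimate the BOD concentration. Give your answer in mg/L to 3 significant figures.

Outflow Q = 0.514 m³/s × 3.156e+07 s/yr = 1.622e+07 m³/yr.
Steady-state CSTR mass balance: W = Q·C + k·V·C, so C = W/(Q + kV).
Q + kV = 1.622e+07 + 20·1.27e+06 = 4.162e+07 m³/yr.
C = 455000/4.162e+07 = 0.01093 kg/m³ = 10.93 mg/L.

10.9 mg/L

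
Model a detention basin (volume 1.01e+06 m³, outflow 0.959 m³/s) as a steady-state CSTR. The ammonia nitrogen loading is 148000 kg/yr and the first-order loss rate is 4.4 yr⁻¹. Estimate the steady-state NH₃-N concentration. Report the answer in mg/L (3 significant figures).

Outflow Q = 0.959 m³/s × 3.156e+07 s/yr = 3.026e+07 m³/yr.
Steady-state CSTR mass balance: W = Q·C + k·V·C, so C = W/(Q + kV).
Q + kV = 3.026e+07 + 4.4·1.01e+06 = 3.471e+07 m³/yr.
C = 148000/3.471e+07 = 0.004264 kg/m³ = 4.264 mg/L.

4.26 mg/L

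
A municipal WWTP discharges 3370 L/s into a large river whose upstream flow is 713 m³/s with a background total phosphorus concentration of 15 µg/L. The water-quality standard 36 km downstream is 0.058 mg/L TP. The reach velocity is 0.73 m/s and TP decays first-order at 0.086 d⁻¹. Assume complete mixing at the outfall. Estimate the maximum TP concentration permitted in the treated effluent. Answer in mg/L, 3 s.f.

9.78 mg/L

3370 L/s = 3.37 m³/s.
15 µg/L = 0.015 mg/L.
Travel time to the compliance point: t = 3.6e+04/0.73 = 4.932e+04 s = 0.5708 d; decay factor exp(−0.086·0.5708) = 0.9521.
So the concentration just after mixing may be at most 0.058/0.9521 = 0.06092 mg/L.
Mass balance: 0.06092·716.4 = 3.37·Cₑ + 713·0.015.
Cₑ = (43.64 − 10.7) / 3.37 = 9.776 mg/L.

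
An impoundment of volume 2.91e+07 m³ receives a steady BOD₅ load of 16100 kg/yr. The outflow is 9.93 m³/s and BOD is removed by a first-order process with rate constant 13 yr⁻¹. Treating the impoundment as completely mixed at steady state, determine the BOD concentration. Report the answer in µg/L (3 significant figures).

Outflow Q = 9.93 m³/s × 3.156e+07 s/yr = 3.134e+08 m³/yr.
Steady-state CSTR mass balance: W = Q·C + k·V·C, so C = W/(Q + kV).
Q + kV = 3.134e+08 + 13·2.91e+07 = 6.917e+08 m³/yr.
C = 16100/6.917e+08 = 2.328e-05 kg/m³ = 0.02328 mg/L = 23.28 µg/L.

23.3 µg/L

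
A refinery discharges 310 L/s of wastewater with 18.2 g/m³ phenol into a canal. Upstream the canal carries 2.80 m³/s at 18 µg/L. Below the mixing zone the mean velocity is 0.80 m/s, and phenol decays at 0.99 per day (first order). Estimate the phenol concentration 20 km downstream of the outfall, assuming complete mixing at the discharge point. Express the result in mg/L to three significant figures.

310 L/s = 0.31 m³/s.
18 µg/L = 0.018 mg/L.
After complete mixing, C₀ = (0.31·18.2 + 2.8·0.018) / 3.11 = 1.83 mg/L.
Travel time t = 2e+04 m / 0.80 m/s = 2.5e+04 s = 0.2894 d.
C = 1.83·exp(−0.99·0.2894) = 1.83·0.7509 = 1.374 mg/L.

1.37 mg/L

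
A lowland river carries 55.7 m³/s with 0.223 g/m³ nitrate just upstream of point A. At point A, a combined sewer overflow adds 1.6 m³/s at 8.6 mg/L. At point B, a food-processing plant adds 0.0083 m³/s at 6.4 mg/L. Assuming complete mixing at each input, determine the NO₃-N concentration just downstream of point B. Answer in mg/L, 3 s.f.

After input A: C = (55.7·0.223 + 1.6·8.6) / 57.3 = 0.4569 mg/L.
After input B: C = (57.3·0.4569 + 0.0083·6.4) / 57.31 = 0.4578 mg/L.

0.458 mg/L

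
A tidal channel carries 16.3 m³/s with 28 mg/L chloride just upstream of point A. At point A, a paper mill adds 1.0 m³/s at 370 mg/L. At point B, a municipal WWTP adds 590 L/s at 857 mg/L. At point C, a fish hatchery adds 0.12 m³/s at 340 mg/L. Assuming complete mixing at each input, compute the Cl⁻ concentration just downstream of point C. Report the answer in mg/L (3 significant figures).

After input A: C = (16.3·28 + 1·370) / 17.3 = 47.77 mg/L.
590 L/s = 0.59 m³/s.
After input B: C = (17.3·47.77 + 0.59·857) / 17.89 = 74.46 mg/L.
After input C: C = (17.89·74.46 + 0.12·340) / 18.01 = 76.23 mg/L.

76.2 mg/L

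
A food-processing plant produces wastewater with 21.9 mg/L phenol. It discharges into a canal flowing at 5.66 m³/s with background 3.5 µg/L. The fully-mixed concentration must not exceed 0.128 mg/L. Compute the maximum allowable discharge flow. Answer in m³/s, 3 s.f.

3.5 µg/L = 0.0035 mg/L.
Mass balance at complete mixing: C_std·(Q_w + Q_r) = Q_w·C_e + Q_r·C_b.
Rearranging, Q_w = Q_r·(C_std − C_b)/(C_e − C_std) = 5.66·(0.128 − 0.0035) / (21.9 − 0.128) = 0.03237 m³/s.

0.0324 m³/s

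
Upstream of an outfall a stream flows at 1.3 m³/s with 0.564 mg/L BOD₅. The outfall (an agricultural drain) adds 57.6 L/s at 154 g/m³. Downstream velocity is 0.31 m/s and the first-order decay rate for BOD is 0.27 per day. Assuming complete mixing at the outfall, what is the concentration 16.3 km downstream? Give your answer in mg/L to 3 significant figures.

6.00 mg/L

57.6 L/s = 0.0576 m³/s.
After complete mixing, C₀ = (0.0576·154 + 1.3·0.564) / 1.358 = 7.074 mg/L.
Travel time t = 1.63e+04 m / 0.31 m/s = 5.258e+04 s = 0.6086 d.
C = 7.074·exp(−0.27·0.6086) = 7.074·0.8485 = 6.002 mg/L.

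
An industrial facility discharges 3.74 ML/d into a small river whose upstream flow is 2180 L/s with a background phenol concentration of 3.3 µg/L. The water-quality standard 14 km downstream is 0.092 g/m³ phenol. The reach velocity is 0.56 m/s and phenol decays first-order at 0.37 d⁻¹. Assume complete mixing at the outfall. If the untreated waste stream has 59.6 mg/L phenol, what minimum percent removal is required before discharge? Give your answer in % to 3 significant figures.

91.5 %

3.74 ML/d = 0.04329 m³/s.
2180 L/s = 2.18 m³/s.
3.3 µg/L = 0.0033 mg/L.
Travel time to the compliance point: t = 1.4e+04/0.56 = 2.5e+04 s = 0.2894 d; decay factor exp(−0.37·0.2894) = 0.8985.
So the concentration just after mixing may be at most 0.092/0.8985 = 0.1024 mg/L.
Mass balance: 0.1024·2.223 = 0.04329·Cₑ + 2.18·0.0033.
Cₑ = (0.2277 − 0.007194) / 0.04329 = 5.093 mg/L.
Required removal = 1 − 5.093/59.6 = 91.45 %.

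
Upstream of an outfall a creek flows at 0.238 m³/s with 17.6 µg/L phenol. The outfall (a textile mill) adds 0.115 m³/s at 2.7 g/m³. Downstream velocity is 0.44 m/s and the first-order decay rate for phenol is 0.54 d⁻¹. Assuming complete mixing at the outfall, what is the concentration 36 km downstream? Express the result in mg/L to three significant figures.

0.535 mg/L

17.6 µg/L = 0.0176 mg/L.
After complete mixing, C₀ = (0.115·2.7 + 0.238·0.0176) / 0.353 = 0.8915 mg/L.
Travel time t = 3.6e+04 m / 0.44 m/s = 8.182e+04 s = 0.947 d.
C = 0.8915·exp(−0.54·0.947) = 0.8915·0.5997 = 0.5346 mg/L.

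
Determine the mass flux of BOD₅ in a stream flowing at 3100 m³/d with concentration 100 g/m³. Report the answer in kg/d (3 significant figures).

310 kg/d

3100 m³/d = 0.03588 m³/s.
Mass flux = Q·C = 0.03588 m³/s × 100 g/m³ = 3.588 g/s.
= 3.588 g/s × 86.4 = 310 kg/d.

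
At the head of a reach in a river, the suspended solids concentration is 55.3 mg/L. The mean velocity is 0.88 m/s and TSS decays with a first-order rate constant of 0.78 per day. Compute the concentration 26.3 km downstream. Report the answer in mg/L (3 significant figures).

Travel time t = 26.3 km / 0.88 m/s = 2.63e+04/0.88 = 2.989e+04 s = 0.3459 d.
First-order decay: C = 55.3·exp(−0.78·0.3459) = 55.3·0.7635 = 42.22 mg/L.

42.2 mg/L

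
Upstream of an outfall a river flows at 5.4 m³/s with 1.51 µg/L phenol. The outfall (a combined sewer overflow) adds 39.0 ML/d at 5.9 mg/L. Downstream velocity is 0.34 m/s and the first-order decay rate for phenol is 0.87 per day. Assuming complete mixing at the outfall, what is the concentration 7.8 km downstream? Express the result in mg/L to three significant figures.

39.0 ML/d = 0.4514 m³/s.
1.51 µg/L = 0.00151 mg/L.
After complete mixing, C₀ = (0.4514·5.9 + 5.4·0.00151) / 5.851 = 0.4565 mg/L.
Travel time t = 7800 m / 0.34 m/s = 2.294e+04 s = 0.2655 d.
C = 0.4565·exp(−0.87·0.2655) = 0.4565·0.7937 = 0.3624 mg/L.

0.362 mg/L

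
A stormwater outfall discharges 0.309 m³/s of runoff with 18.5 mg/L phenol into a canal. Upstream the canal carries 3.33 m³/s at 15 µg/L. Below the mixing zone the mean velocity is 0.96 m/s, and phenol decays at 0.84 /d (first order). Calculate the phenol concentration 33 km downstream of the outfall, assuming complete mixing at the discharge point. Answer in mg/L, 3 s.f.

15 µg/L = 0.015 mg/L.
After complete mixing, C₀ = (0.309·18.5 + 3.33·0.015) / 3.639 = 1.585 mg/L.
Travel time t = 3.3e+04 m / 0.96 m/s = 3.438e+04 s = 0.3979 d.
C = 1.585·exp(−0.84·0.3979) = 1.585·0.7159 = 1.134 mg/L.

1.13 mg/L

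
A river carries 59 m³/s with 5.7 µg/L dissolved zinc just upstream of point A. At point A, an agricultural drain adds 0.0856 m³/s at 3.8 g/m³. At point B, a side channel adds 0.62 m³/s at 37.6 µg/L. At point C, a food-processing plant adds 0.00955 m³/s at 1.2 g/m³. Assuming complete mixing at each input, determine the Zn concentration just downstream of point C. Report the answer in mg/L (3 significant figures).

0.0117 mg/L

5.7 µg/L = 0.0057 mg/L.
After input A: C = (59·0.0057 + 0.0856·3.8) / 59.09 = 0.0112 mg/L.
37.6 µg/L = 0.0376 mg/L.
After input B: C = (59.09·0.0112 + 0.62·0.0376) / 59.71 = 0.01147 mg/L.
After input C: C = (59.71·0.01147 + 0.00955·1.2) / 59.72 = 0.01166 mg/L.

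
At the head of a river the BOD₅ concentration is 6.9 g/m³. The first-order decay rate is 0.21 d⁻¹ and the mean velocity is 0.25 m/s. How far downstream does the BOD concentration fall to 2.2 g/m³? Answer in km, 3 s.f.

From C = C₀·e^(−kt), t = ln(C₀/C)/k = ln(6.9/2.2)/0.21 = 1.143/0.21 = 5.443 d.
Distance = v·t = 0.25 m/s × 4.703e+05 s = 1.176e+05 m = 117.6 km.

118 km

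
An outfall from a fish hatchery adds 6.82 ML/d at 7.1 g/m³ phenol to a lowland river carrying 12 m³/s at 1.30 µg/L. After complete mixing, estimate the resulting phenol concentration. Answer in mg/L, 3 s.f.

0.0477 mg/L

6.82 ML/d = 0.07894 m³/s.
1.30 µg/L = 0.0013 mg/L.
Conservation of mass across the mixing zone: C = (0.07894·7.1 + 12·0.0013) / (0.07894 + 12) = 0.576/12.08 = 0.04769 mg/L.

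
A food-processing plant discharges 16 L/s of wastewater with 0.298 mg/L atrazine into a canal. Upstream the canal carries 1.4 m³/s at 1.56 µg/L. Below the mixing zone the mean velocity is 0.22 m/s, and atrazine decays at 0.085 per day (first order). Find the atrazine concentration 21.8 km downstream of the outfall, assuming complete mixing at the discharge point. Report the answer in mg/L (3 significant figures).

16 L/s = 0.016 m³/s.
1.56 µg/L = 0.00156 mg/L.
After complete mixing, C₀ = (0.016·0.298 + 1.4·0.00156) / 1.416 = 0.00491 mg/L.
Travel time t = 2.18e+04 m / 0.22 m/s = 9.909e+04 s = 1.147 d.
C = 0.00491·exp(−0.085·1.147) = 0.00491·0.9071 = 0.004454 mg/L.

0.00445 mg/L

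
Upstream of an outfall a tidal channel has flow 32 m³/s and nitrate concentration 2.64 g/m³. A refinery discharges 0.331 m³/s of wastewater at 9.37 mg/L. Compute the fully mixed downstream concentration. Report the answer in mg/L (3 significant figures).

2.71 mg/L

Flow-weighted mixing gives C = (0.331·9.37 + 32·2.64) / (0.331 + 32) = 87.58/32.33 = 2.709 mg/L.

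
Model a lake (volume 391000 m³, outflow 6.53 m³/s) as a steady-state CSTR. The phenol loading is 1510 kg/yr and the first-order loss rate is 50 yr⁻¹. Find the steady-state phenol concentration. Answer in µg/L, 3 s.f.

6.69 µg/L

Outflow Q = 6.53 m³/s × 3.156e+07 s/yr = 2.061e+08 m³/yr.
Steady-state CSTR mass balance: W = Q·C + k·V·C, so C = W/(Q + kV).
Q + kV = 2.061e+08 + 50·391000 = 2.256e+08 m³/yr.
C = 1510/2.256e+08 = 6.693e-06 kg/m³ = 0.006693 mg/L = 6.693 µg/L.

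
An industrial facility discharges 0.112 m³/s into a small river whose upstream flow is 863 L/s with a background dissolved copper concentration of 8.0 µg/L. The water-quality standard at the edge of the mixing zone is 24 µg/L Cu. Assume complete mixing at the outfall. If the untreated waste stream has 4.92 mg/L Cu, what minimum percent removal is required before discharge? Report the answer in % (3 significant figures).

863 L/s = 0.863 m³/s.
8.0 µg/L = 0.008 mg/L.
24 µg/L = 0.024 mg/L.
Mass balance: 0.024·0.975 = 0.112·Cₑ + 0.863·0.008.
Cₑ = (0.0234 − 0.006904) / 0.112 = 0.1473 mg/L.
Required removal = 1 − 0.1473/4.92 = 97.01 %.

97.0 %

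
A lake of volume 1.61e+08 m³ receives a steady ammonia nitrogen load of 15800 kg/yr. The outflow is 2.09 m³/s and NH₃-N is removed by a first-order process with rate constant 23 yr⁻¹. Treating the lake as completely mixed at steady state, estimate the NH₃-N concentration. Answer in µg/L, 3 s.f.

Outflow Q = 2.09 m³/s × 3.156e+07 s/yr = 6.596e+07 m³/yr.
Steady-state CSTR mass balance: W = Q·C + k·V·C, so C = W/(Q + kV).
Q + kV = 6.596e+07 + 23·1.61e+08 = 3.769e+09 m³/yr.
C = 15800/3.769e+09 = 4.192e-06 kg/m³ = 0.004192 mg/L = 4.192 µg/L.

4.19 µg/L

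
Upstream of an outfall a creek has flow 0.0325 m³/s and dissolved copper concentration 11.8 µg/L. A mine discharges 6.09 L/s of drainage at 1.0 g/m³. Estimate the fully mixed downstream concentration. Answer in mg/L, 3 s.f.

6.09 L/s = 0.00609 m³/s.
11.8 µg/L = 0.0118 mg/L.
Conservation of mass across the mixing zone: C = (0.00609·1 + 0.0325·0.0118) / (0.00609 + 0.0325) = 0.006474/0.03859 = 0.1678 mg/L.

0.168 mg/L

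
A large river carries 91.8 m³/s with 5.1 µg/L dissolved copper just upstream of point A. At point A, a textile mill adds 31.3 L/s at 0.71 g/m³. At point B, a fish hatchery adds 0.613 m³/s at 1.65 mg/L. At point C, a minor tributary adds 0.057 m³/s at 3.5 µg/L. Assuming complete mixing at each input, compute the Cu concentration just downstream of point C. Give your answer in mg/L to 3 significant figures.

5.1 µg/L = 0.0051 mg/L.
31.3 L/s = 0.0313 m³/s.
After input A: C = (91.8·0.0051 + 0.0313·0.71) / 91.83 = 0.00534 mg/L.
After input B: C = (91.83·0.00534 + 0.613·1.65) / 92.44 = 0.01625 mg/L.
3.5 µg/L = 0.0035 mg/L.
After input C: C = (92.44·0.01625 + 0.057·0.0035) / 92.5 = 0.01624 mg/L.

0.0162 mg/L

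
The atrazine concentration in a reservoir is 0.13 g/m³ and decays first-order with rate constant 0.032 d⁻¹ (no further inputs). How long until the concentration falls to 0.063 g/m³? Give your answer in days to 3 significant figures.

22.6 d

t = ln(C₀/C)/k = ln(0.13/0.063)/0.032 = 0.7244/0.032 = 22.64 d.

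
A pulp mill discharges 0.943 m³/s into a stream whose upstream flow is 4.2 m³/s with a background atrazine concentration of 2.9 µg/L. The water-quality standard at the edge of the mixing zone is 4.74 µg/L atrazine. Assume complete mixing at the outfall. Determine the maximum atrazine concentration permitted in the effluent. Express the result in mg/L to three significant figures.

0.0129 mg/L

2.9 µg/L = 0.0029 mg/L.
4.74 µg/L = 0.00474 mg/L.
Mass balance: 0.00474·5.143 = 0.943·Cₑ + 4.2·0.0029.
Cₑ = (0.02438 − 0.01218) / 0.943 = 0.01294 mg/L.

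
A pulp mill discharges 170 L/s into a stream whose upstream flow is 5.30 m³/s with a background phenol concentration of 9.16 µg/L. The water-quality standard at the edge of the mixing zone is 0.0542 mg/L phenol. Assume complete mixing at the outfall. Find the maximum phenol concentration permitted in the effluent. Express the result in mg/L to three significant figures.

170 L/s = 0.17 m³/s.
9.16 µg/L = 0.00916 mg/L.
Mass balance: 0.0542·5.47 = 0.17·Cₑ + 5.3·0.00916.
Cₑ = (0.2965 − 0.04855) / 0.17 = 1.458 mg/L.

1.46 mg/L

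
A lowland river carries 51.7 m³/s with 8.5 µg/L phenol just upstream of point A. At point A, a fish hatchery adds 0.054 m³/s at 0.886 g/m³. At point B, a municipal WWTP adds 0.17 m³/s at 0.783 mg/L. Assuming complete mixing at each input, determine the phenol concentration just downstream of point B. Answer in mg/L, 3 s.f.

8.5 µg/L = 0.0085 mg/L.
After input A: C = (51.7·0.0085 + 0.054·0.886) / 51.75 = 0.009416 mg/L.
After input B: C = (51.75·0.009416 + 0.17·0.783) / 51.92 = 0.01195 mg/L.

0.0119 mg/L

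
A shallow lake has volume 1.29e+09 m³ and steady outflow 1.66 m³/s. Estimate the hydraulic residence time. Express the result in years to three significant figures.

24.6 yr

Q = 1.66 m³/s × 3.156e+07 s/yr = 5.239e+07 m³/yr.
Hydraulic residence time τ = V/Q = 1.29e+09/5.239e+07 = 24.63 yr.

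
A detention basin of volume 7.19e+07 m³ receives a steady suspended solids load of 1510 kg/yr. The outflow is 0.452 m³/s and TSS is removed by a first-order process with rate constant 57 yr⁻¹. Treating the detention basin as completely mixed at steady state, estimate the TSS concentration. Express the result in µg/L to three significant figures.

0.367 µg/L

Outflow Q = 0.452 m³/s × 3.156e+07 s/yr = 1.426e+07 m³/yr.
Steady-state CSTR mass balance: W = Q·C + k·V·C, so C = W/(Q + kV).
Q + kV = 1.426e+07 + 57·7.19e+07 = 4.113e+09 m³/yr.
C = 1510/4.113e+09 = 3.672e-07 kg/m³ = 0.0003672 mg/L = 0.3672 µg/L.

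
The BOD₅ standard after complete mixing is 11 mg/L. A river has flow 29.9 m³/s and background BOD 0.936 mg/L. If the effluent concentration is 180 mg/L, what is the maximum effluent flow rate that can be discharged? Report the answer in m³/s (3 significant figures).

1.78 m³/s

Mass balance at complete mixing: C_std·(Q_w + Q_r) = Q_w·C_e + Q_r·C_b.
Rearranging, Q_w = Q_r·(C_std − C_b)/(C_e − C_std) = 29.9·(11 − 0.936) / (180 − 11) = 1.781 m³/s.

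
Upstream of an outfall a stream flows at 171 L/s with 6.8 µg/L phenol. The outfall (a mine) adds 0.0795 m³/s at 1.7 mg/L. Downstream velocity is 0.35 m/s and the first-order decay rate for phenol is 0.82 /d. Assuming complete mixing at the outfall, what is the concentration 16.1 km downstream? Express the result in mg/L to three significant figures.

0.352 mg/L

171 L/s = 0.171 m³/s.
6.8 µg/L = 0.0068 mg/L.
After complete mixing, C₀ = (0.0795·1.7 + 0.171·0.0068) / 0.2505 = 0.5442 mg/L.
Travel time t = 1.61e+04 m / 0.35 m/s = 4.6e+04 s = 0.5324 d.
C = 0.5442·exp(−0.82·0.5324) = 0.5442·0.6462 = 0.3517 mg/L.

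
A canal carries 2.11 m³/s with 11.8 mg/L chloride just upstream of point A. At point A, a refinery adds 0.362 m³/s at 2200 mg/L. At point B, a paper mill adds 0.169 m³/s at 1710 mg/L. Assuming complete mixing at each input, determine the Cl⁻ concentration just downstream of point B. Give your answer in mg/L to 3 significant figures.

After input A: C = (2.11·11.8 + 0.362·2200) / 2.472 = 332.2 mg/L.
After input B: C = (2.472·332.2 + 0.169·1710) / 2.641 = 420.4 mg/L.

420 mg/L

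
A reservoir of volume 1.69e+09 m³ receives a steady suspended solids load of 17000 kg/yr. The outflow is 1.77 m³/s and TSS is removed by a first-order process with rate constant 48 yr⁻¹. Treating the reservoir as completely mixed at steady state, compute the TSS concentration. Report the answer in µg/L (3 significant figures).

Outflow Q = 1.77 m³/s × 3.156e+07 s/yr = 5.586e+07 m³/yr.
Steady-state CSTR mass balance: W = Q·C + k·V·C, so C = W/(Q + kV).
Q + kV = 5.586e+07 + 48·1.69e+09 = 8.118e+10 m³/yr.
C = 17000/8.118e+10 = 2.094e-07 kg/m³ = 0.0002094 mg/L = 0.2094 µg/L.

0.209 µg/L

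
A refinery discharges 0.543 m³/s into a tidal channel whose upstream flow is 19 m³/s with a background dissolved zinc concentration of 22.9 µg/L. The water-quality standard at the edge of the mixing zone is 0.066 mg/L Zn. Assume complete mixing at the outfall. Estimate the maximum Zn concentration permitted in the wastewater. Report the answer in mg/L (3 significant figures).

22.9 µg/L = 0.0229 mg/L.
Mass balance: 0.066·19.54 = 0.543·Cₑ + 19·0.0229.
Cₑ = (1.29 − 0.4351) / 0.543 = 1.574 mg/L.

1.57 mg/L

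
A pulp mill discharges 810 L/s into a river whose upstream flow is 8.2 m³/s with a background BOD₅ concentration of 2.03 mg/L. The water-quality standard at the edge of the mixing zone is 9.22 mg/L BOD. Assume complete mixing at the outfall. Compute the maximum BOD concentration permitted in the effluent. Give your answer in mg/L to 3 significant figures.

82.0 mg/L

810 L/s = 0.81 m³/s.
Mass balance: 9.22·9.01 = 0.81·Cₑ + 8.2·2.03.
Cₑ = (83.07 − 16.65) / 0.81 = 82.01 mg/L.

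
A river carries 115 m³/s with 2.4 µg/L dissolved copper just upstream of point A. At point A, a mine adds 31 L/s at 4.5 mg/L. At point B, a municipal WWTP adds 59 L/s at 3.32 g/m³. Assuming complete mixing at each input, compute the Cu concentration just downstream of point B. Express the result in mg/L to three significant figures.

2.4 µg/L = 0.0024 mg/L.
31 L/s = 0.031 m³/s.
After input A: C = (115·0.0024 + 0.031·4.5) / 115 = 0.003612 mg/L.
59 L/s = 0.059 m³/s.
After input B: C = (115·0.003612 + 0.059·3.32) / 115.1 = 0.005312 mg/L.

0.00531 mg/L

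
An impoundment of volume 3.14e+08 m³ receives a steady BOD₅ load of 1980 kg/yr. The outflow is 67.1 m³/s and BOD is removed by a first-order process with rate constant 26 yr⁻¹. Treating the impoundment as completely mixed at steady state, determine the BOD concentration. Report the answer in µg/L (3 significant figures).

Outflow Q = 67.1 m³/s × 3.156e+07 s/yr = 2.118e+09 m³/yr.
Steady-state CSTR mass balance: W = Q·C + k·V·C, so C = W/(Q + kV).
Q + kV = 2.118e+09 + 26·3.14e+08 = 1.028e+10 m³/yr.
C = 1980/1.028e+10 = 1.926e-07 kg/m³ = 0.0001926 mg/L = 0.1926 µg/L.

0.193 µg/L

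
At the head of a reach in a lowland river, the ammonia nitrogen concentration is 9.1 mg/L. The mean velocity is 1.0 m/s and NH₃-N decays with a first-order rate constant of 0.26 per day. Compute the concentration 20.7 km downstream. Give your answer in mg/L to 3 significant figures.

Travel time t = 20.7 km / 1.0 m/s = 2.07e+04/1.0 = 2.07e+04 s = 0.2396 d.
First-order decay: C = 9.1·exp(−0.26·0.2396) = 9.1·0.9396 = 8.55 mg/L.

8.55 mg/L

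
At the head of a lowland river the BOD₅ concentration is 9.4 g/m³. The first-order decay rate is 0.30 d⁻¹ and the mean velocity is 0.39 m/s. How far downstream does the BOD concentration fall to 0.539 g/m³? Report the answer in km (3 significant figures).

321 km

From C = C₀·e^(−kt), t = ln(C₀/C)/k = ln(9.4/0.539)/0.30 = 2.859/0.30 = 9.529 d.
Distance = v·t = 0.39 m/s × 8.233e+05 s = 3.211e+05 m = 321.1 km.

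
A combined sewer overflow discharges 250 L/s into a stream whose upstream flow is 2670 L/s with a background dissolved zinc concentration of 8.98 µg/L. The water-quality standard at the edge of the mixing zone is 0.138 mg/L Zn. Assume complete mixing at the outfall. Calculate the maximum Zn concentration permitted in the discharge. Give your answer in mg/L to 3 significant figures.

1.52 mg/L

250 L/s = 0.25 m³/s.
2670 L/s = 2.67 m³/s.
8.98 µg/L = 0.00898 mg/L.
Mass balance: 0.138·2.92 = 0.25·Cₑ + 2.67·0.00898.
Cₑ = (0.403 − 0.02398) / 0.25 = 1.516 mg/L.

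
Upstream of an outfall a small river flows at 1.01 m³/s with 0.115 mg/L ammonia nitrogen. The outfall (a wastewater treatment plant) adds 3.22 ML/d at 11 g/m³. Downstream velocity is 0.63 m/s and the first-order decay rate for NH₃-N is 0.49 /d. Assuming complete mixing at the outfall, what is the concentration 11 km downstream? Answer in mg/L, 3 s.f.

0.455 mg/L

3.22 ML/d = 0.03727 m³/s.
After complete mixing, C₀ = (0.03727·11 + 1.01·0.115) / 1.047 = 0.5024 mg/L.
Travel time t = 1.1e+04 m / 0.63 m/s = 1.746e+04 s = 0.2021 d.
C = 0.5024·exp(−0.49·0.2021) = 0.5024·0.9057 = 0.455 mg/L.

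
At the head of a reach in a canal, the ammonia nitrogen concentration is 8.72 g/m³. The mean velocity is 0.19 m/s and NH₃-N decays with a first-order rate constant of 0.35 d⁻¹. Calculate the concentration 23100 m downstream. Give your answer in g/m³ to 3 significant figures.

Travel time t = 23100 m / 0.19 m/s = 2.31e+04/0.19 = 1.216e+05 s = 1.407 d.
First-order decay: C = 8.72·exp(−0.35·1.407) = 8.72·0.6111 = 5.329 g/m³.

5.33 g/m³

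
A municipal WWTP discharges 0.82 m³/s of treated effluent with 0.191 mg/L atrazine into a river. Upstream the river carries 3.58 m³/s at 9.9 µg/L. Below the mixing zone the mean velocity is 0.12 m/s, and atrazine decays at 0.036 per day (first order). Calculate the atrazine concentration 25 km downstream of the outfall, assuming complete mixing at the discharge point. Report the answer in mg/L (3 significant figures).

0.0400 mg/L

9.9 µg/L = 0.0099 mg/L.
After complete mixing, C₀ = (0.82·0.191 + 3.58·0.0099) / 4.4 = 0.04365 mg/L.
Travel time t = 2.5e+04 m / 0.12 m/s = 2.083e+05 s = 2.411 d.
C = 0.04365·exp(−0.036·2.411) = 0.04365·0.9169 = 0.04002 mg/L.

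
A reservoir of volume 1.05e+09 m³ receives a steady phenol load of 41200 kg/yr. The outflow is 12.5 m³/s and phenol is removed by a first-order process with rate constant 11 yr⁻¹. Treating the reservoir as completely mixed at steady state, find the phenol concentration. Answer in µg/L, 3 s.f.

3.45 µg/L

Outflow Q = 12.5 m³/s × 3.156e+07 s/yr = 3.945e+08 m³/yr.
Steady-state CSTR mass balance: W = Q·C + k·V·C, so C = W/(Q + kV).
Q + kV = 3.945e+08 + 11·1.05e+09 = 1.194e+10 m³/yr.
C = 41200/1.194e+10 = 3.449e-06 kg/m³ = 0.003449 mg/L = 3.449 µg/L.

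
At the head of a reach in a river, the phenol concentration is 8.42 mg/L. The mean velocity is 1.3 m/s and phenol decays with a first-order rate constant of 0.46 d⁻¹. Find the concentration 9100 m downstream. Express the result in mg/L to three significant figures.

8.11 mg/L

Travel time t = 9100 m / 1.3 m/s = 9100/1.3 = 7000 s = 0.08102 d.
First-order decay: C = 8.42·exp(−0.46·0.08102) = 8.42·0.9634 = 8.112 mg/L.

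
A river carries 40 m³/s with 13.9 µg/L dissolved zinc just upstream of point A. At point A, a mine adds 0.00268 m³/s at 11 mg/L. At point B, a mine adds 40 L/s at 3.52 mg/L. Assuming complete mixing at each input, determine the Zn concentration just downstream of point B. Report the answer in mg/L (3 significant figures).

0.0181 mg/L

13.9 µg/L = 0.0139 mg/L.
After input A: C = (40·0.0139 + 0.00268·11) / 40 = 0.01464 mg/L.
40 L/s = 0.04 m³/s.
After input B: C = (40·0.01464 + 0.04·3.52) / 40.04 = 0.01814 mg/L.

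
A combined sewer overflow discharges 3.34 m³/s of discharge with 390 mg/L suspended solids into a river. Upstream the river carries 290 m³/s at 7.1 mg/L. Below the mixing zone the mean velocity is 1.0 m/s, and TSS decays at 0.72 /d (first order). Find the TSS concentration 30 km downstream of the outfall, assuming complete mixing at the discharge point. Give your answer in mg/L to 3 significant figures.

After complete mixing, C₀ = (3.34·390 + 290·7.1) / 293.3 = 11.46 mg/L.
Travel time t = 3e+04 m / 1.0 m/s = 3e+04 s = 0.3472 d.
C = 11.46·exp(−0.72·0.3472) = 11.46·0.7788 = 8.925 mg/L.

8.92 mg/L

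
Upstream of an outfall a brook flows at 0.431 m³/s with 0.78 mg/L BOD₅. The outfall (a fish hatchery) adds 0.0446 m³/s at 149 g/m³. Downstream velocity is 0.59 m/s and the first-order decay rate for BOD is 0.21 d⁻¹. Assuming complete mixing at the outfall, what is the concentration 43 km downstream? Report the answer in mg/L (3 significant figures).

After complete mixing, C₀ = (0.0446·149 + 0.431·0.78) / 0.4756 = 14.68 mg/L.
Travel time t = 4.3e+04 m / 0.59 m/s = 7.288e+04 s = 0.8435 d.
C = 14.68·exp(−0.21·0.8435) = 14.68·0.8377 = 12.3 mg/L.

12.3 mg/L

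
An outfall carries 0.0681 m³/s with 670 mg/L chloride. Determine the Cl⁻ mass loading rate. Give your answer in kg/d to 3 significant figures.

3940 kg/d

Mass flux = Q·C = 0.0681 m³/s × 670 g/m³ = 45.63 g/s.
= 45.63 g/s × 86.4 = 3942 kg/d.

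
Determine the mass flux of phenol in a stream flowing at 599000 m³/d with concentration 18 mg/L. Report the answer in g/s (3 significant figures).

599000 m³/d = 6.933 m³/s.
Mass flux = Q·C = 6.933 m³/s × 18 g/m³ = 124.8 g/s.

125 g/s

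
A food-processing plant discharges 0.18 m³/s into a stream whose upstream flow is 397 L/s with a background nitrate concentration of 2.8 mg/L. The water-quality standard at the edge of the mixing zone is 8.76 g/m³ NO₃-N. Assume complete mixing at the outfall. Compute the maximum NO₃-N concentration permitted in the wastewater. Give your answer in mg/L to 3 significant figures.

21.9 mg/L

397 L/s = 0.397 m³/s.
Mass balance: 8.76·0.577 = 0.18·Cₑ + 0.397·2.8.
Cₑ = (5.055 − 1.112) / 0.18 = 21.91 mg/L.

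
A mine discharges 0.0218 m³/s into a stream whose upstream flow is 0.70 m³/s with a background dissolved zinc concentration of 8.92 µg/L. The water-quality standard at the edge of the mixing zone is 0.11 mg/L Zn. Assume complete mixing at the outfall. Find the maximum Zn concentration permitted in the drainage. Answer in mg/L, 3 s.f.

3.36 mg/L

8.92 µg/L = 0.00892 mg/L.
Mass balance: 0.11·0.7218 = 0.0218·Cₑ + 0.7·0.00892.
Cₑ = (0.0794 − 0.006244) / 0.0218 = 3.356 mg/L.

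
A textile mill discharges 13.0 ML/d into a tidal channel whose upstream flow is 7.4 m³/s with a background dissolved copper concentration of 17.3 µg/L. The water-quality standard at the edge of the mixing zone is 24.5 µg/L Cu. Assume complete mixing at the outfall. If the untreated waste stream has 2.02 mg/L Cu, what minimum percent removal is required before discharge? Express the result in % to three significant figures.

13.0 ML/d = 0.1505 m³/s.
17.3 µg/L = 0.0173 mg/L.
24.5 µg/L = 0.0245 mg/L.
Mass balance: 0.0245·7.55 = 0.1505·Cₑ + 7.4·0.0173.
Cₑ = (0.185 − 0.128) / 0.1505 = 0.3786 mg/L.
Required removal = 1 − 0.3786/2.02 = 81.26 %.

81.3 %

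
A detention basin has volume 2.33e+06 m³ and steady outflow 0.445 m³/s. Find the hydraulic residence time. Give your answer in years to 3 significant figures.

Q = 0.445 m³/s × 3.156e+07 s/yr = 1.404e+07 m³/yr.
Hydraulic residence time τ = V/Q = 2.33e+06/1.404e+07 = 0.1659 yr.

0.166 yr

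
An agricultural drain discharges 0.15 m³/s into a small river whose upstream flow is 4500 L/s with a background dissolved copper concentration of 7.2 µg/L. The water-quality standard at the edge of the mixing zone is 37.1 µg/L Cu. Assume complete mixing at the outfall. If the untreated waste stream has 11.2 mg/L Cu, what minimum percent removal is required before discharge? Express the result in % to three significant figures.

91.7 %

4500 L/s = 4.5 m³/s.
7.2 µg/L = 0.0072 mg/L.
37.1 µg/L = 0.0371 mg/L.
Mass balance: 0.0371·4.65 = 0.15·Cₑ + 4.5·0.0072.
Cₑ = (0.1725 − 0.0324) / 0.15 = 0.9341 mg/L.
Required removal = 1 − 0.9341/11.2 = 91.66 %.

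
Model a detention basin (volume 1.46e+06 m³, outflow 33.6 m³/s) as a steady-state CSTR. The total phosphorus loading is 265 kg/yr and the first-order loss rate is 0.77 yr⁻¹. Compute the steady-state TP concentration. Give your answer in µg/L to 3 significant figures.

0.250 µg/L

Outflow Q = 33.6 m³/s × 3.156e+07 s/yr = 1.06e+09 m³/yr.
Steady-state CSTR mass balance: W = Q·C + k·V·C, so C = W/(Q + kV).
Q + kV = 1.06e+09 + 0.77·1.46e+06 = 1.061e+09 m³/yr.
C = 265/1.061e+09 = 2.497e-07 kg/m³ = 0.0002497 mg/L = 0.2497 µg/L.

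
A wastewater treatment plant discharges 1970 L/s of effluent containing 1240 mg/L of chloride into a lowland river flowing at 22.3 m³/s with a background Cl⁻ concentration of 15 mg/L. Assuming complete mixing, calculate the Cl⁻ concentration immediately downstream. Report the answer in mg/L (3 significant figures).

114 mg/L

1970 L/s = 1.97 m³/s.
Flow-weighted mixing gives C = (1.97·1240 + 22.3·15) / (1.97 + 22.3) = 2777/24.27 = 114.4 mg/L.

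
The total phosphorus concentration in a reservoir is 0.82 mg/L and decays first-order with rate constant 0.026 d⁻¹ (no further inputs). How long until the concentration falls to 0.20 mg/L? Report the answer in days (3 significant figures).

t = ln(C₀/C)/k = ln(0.82/0.20)/0.026 = 1.411/0.026 = 54.27 d.

54.3 d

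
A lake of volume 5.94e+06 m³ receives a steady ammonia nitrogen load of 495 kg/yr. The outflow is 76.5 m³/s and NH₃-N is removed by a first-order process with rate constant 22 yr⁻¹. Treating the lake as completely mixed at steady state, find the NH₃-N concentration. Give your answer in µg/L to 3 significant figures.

0.195 µg/L

Outflow Q = 76.5 m³/s × 3.156e+07 s/yr = 2.414e+09 m³/yr.
Steady-state CSTR mass balance: W = Q·C + k·V·C, so C = W/(Q + kV).
Q + kV = 2.414e+09 + 22·5.94e+06 = 2.545e+09 m³/yr.
C = 495/2.545e+09 = 1.945e-07 kg/m³ = 0.0001945 mg/L = 0.1945 µg/L.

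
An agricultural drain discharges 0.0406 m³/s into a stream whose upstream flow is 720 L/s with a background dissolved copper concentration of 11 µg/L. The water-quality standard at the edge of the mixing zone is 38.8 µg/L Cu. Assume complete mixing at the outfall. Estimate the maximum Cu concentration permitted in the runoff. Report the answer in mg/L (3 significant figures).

720 L/s = 0.72 m³/s.
11 µg/L = 0.011 mg/L.
38.8 µg/L = 0.0388 mg/L.
Mass balance: 0.0388·0.7606 = 0.0406·Cₑ + 0.72·0.011.
Cₑ = (0.02951 − 0.00792) / 0.0406 = 0.5318 mg/L.

0.532 mg/L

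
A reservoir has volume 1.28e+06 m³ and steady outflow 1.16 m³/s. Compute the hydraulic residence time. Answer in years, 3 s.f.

0.0350 yr

Q = 1.16 m³/s × 3.156e+07 s/yr = 3.661e+07 m³/yr.
Hydraulic residence time τ = V/Q = 1.28e+06/3.661e+07 = 0.03497 yr.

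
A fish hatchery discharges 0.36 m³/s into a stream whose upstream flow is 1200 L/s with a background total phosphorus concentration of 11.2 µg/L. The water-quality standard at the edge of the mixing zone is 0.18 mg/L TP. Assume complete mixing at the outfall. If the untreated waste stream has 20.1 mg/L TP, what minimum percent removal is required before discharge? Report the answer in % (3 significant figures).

1200 L/s = 1.2 m³/s.
11.2 µg/L = 0.0112 mg/L.
Mass balance: 0.18·1.56 = 0.36·Cₑ + 1.2·0.0112.
Cₑ = (0.2808 − 0.01344) / 0.36 = 0.7427 mg/L.
Required removal = 1 − 0.7427/20.1 = 96.31 %.

96.3 %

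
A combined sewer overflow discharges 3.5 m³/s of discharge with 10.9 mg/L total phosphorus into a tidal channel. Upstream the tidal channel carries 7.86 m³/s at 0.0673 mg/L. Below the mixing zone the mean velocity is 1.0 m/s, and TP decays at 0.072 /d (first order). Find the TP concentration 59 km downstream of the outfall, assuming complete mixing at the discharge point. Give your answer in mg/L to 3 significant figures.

After complete mixing, C₀ = (3.5·10.9 + 7.86·0.0673) / 11.36 = 3.405 mg/L.
Travel time t = 5.9e+04 m / 1.0 m/s = 5.9e+04 s = 0.6829 d.
C = 3.405·exp(−0.072·0.6829) = 3.405·0.952 = 3.241 mg/L.

3.24 mg/L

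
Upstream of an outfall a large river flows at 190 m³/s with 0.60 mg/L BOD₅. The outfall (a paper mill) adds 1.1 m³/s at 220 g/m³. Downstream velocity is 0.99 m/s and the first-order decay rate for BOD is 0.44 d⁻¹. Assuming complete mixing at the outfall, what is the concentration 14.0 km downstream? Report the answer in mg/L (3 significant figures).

1.73 mg/L

After complete mixing, C₀ = (1.1·220 + 190·0.6) / 191.1 = 1.863 mg/L.
Travel time t = 1.4e+04 m / 0.99 m/s = 1.414e+04 s = 0.1637 d.
C = 1.863·exp(−0.44·0.1637) = 1.863·0.9305 = 1.733 mg/L.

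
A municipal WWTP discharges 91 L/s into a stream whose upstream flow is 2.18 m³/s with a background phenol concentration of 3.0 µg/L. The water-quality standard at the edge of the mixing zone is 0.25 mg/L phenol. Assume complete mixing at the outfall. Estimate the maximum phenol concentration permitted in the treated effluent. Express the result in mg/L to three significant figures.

91 L/s = 0.091 m³/s.
3.0 µg/L = 0.003 mg/L.
Mass balance: 0.25·2.271 = 0.091·Cₑ + 2.18·0.003.
Cₑ = (0.5678 − 0.00654) / 0.091 = 6.167 mg/L.

6.17 mg/L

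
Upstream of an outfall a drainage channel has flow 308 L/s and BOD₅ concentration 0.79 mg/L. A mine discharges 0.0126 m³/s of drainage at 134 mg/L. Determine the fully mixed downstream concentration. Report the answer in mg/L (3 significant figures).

6.03 mg/L

308 L/s = 0.308 m³/s.
Flow-weighted mixing gives C = (0.0126·134 + 0.308·0.79) / (0.0126 + 0.308) = 1.932/0.3206 = 6.025 mg/L.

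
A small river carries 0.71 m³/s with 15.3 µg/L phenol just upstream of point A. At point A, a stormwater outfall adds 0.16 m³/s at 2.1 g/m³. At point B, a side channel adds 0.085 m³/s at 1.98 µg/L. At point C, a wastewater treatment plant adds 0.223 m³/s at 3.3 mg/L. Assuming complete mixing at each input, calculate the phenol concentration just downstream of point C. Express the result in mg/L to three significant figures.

15.3 µg/L = 0.0153 mg/L.
After input A: C = (0.71·0.0153 + 0.16·2.1) / 0.87 = 0.3987 mg/L.
1.98 µg/L = 0.00198 mg/L.
After input B: C = (0.87·0.3987 + 0.085·0.00198) / 0.955 = 0.3634 mg/L.
After input C: C = (0.955·0.3634 + 0.223·3.3) / 1.178 = 0.9193 mg/L.

0.919 mg/L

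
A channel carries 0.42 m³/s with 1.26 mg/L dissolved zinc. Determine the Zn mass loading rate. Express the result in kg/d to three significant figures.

Mass flux = Q·C = 0.42 m³/s × 1.26 g/m³ = 0.5292 g/s.
= 0.5292 g/s × 86.4 = 45.72 kg/d.

45.7 kg/d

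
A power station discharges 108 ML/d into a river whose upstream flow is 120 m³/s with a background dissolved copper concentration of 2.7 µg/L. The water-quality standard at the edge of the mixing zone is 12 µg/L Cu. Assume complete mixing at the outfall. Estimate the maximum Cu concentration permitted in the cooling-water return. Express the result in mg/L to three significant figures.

0.905 mg/L

108 ML/d = 1.25 m³/s.
2.7 µg/L = 0.0027 mg/L.
12 µg/L = 0.012 mg/L.
Mass balance: 0.012·121.2 = 1.25·Cₑ + 120·0.0027.
Cₑ = (1.455 − 0.324) / 1.25 = 0.9048 mg/L.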